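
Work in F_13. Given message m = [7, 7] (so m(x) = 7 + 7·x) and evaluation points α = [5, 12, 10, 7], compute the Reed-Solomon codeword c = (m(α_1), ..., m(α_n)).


c = [3, 0, 12, 4]

Message polynomial: m(x) = 7 + 7·x (mod 13).
For each evaluation point α_i, compute m(α_i) mod 13:
  α_1 = 5: Horner steps 7 → 3, so m(5) = 3.
  α_2 = 12: Horner steps 7 → 0, so m(12) = 0.
  α_3 = 10: Horner steps 7 → 12, so m(10) = 12.
  α_4 = 7: Horner steps 7 → 4, so m(7) = 4.
Codeword c = [3, 0, 12, 4] ∈ F_13^4.


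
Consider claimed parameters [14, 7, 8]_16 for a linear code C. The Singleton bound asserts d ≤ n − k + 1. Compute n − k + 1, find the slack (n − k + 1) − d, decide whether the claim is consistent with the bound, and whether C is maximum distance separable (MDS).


Singleton RHS = n − k + 1 = 8, slack = 0, bound satisfied, MDS.

Singleton bound: d ≤ n − k + 1.
Here n = 14, k = 7, so n − k + 1 = 8.
Given d = 8, check d ≤ 8: YES.
Slack = (n − k + 1) − d = 0.
The code is MDS (slack = 0).
Description: the claimed parameters are [14, 7, 8]_16; such a code would be MDS (meets Singleton bound).


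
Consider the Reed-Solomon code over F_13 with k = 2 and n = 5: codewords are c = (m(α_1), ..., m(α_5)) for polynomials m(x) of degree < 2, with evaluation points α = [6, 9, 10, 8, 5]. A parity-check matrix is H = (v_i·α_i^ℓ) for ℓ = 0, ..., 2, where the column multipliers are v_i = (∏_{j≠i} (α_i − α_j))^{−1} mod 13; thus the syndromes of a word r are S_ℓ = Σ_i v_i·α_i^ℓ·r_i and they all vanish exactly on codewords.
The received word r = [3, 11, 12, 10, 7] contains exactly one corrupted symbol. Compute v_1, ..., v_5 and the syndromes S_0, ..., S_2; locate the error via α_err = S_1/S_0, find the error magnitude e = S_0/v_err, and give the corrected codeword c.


S = (4, 11, 1), error at position 1, error magnitude e = 8, c = [8, 11, 12, 10, 7].

Step 1: column multipliers v_i = (∏_{j≠i}(α_i − α_j))^{−1} mod 13.
  i = 1 (α = 6): (6−9)(6−10)(6−8)(6−5) = (−3)·(−4)·(−2)·1 = −24 ≡ 2, so v_1 = 2^{−1} = 7 (mod 13).
  i = 2 (α = 9): (9−6)(9−10)(9−8)(9−5) = 3·(−1)·1·4 = −12 ≡ 1, so v_2 = 1^{−1} = 1 (mod 13).
  i = 3 (α = 10): (10−6)(10−9)(10−8)(10−5) = 4·1·2·5 = 40 ≡ 1, so v_3 = 1^{−1} = 1 (mod 13).
  i = 4 (α = 8): (8−6)(8−9)(8−10)(8−5) = 2·(−1)·(−2)·3 = 12 ≡ 12, so v_4 = 12^{−1} = 12 (mod 13).
  i = 5 (α = 5): (5−6)(5−9)(5−10)(5−8) = (−1)·(−4)·(−5)·(−3) = 60 ≡ 8, so v_5 = 8^{−1} = 5 (mod 13).
  v = [7, 1, 1, 12, 5].
Step 2: syndromes of r = [3, 11, 12, 10, 7] (all sums mod 13).
  S_0 = Σ v_i r_i = 7·3 + 1·11 + 1·12 + 12·10 + 5·7 = 199 ≡ 4.
  S_1 = Σ v_i α_i r_i = 7·6·3 + 1·9·11 + 1·10·12 + 12·8·10 + 5·5·7 = 1480 ≡ 11.
  α_i^2 mod 13 = [10, 3, 9, 12, 12].
  S_2 = Σ v_i α_i^2 r_i = 7·10·3 + 1·3·11 + 1·9·12 + 12·12·10 + 5·12·7 = 2211 ≡ 1.
  S = (4, 11, 1) ≠ 0, so r is not a codeword (an error is present).
Step 3: locate the error. For a single error e at position i, S_ℓ = v_i·e·α_i^ℓ, so α_err = S_1/S_0.
  S_0^{−1} = 4^{−1} = 10 (mod 13), so α_err = 11·10 = 110 ≡ 6 = α_1. Error position i = 1.
  Consistency check: S_2/S_1 = 1·6 = 6 ≡ 6 = α_err ✓ (single-error assumption holds).
Step 4: error magnitude e = S_0/v_1 = S_0·∏_{j≠1}(α_1 − α_j) = 4·2 = 8 ≡ 8 (mod 13).
Step 5: correct position 1: c_1 = r_1 − e = 3 − 8 ≡ 8 (mod 13). Hence c = [8, 11, 12, 10, 7].
  Check: interpolating c through the α_i gives m(x) = 2 + 1·x (degree < 2) with m(α_i) = c_i for every i, so c is indeed a codeword.


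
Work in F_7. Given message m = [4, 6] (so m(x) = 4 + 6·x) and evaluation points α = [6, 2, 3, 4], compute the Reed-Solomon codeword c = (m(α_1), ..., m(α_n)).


c = [5, 2, 1, 0]

Message polynomial: m(x) = 4 + 6·x (mod 7).
For each evaluation point α_i, compute m(α_i) mod 7:
  α_1 = 6: Horner steps 6 → 5, so m(6) = 5.
  α_2 = 2: Horner steps 6 → 2, so m(2) = 2.
  α_3 = 3: Horner steps 6 → 1, so m(3) = 1.
  α_4 = 4: Horner steps 6 → 0, so m(4) = 0.
Codeword c = [5, 2, 1, 0] ∈ F_7^4.


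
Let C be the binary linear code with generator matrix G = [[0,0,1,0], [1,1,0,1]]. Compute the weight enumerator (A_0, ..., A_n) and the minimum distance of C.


Weight distribution: A_0 = 1, A_1 = 1, A_3 = 1, A_4 = 1. Minimum distance d = 1.

Enumerate all 2^2 = 4 messages m ∈ F_2^2.
For each, compute codeword c = mG in F_2^4, then tally its weight.
  m = 00 → c = 0000, weight = 0.
  m = 10 → c = 0010, weight = 1.
  m = 01 → c = 1101, weight = 3.
  m = 11 → c = 1111, weight = 4.
Tally weights:
  weight 0: 1 codewords.
  weight 1: 1 codewords.
  weight 3: 1 codewords.
  weight 4: 1 codewords.
Minimum distance d = smallest w > 0 with A_w > 0 = 1.
Sanity: Σ A_w = 4 = 2^2 = 4 ✓.


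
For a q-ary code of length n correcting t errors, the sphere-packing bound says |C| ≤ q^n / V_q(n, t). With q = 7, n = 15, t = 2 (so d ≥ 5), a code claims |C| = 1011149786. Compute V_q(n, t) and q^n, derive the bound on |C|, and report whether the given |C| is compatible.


V_q(n, t) = 3871, q^n = 4747561509943, Hamming bound = 1226443169, |C| = 1011149786 ≤ bound (satisfied).

Step 1: Compute V_q(n, t) = Σ_{j=0}^2 C(n, j) (q−1)^j.
  j = 0: C(15,0)·(6)^0 = 1·1 = 1.
  j = 1: C(15,1)·(6)^1 = 15·6 = 90.
  j = 2: C(15,2)·(6)^2 = 105·36 = 3780.
  V_q(n, t) = 1 + 90 + 3780 = 3871.
Step 2: q^n = 7^15 = 4747561509943.
Step 3: Hamming bound ⌊q^n / V_q(n,t)⌋ = ⌊4747561509943/3871⌋ = 1226443169.
Step 4: Compare |C| = 1011149786 to 1226443169: satisfied.
The claimed |C| lies below the Hamming bound.


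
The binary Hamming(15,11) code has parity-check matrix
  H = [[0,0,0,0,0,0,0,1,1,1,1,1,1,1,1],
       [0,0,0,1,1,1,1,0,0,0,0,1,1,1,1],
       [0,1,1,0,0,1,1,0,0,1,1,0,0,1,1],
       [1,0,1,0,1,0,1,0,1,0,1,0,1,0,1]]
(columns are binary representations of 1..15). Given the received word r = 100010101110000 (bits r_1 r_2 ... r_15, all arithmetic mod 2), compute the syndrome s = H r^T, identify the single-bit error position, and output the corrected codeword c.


s = (1, 0, 1, 1)^T, error position = 11, corrected codeword c = 100010101100000

Compute s = H r^T mod 2 one row at a time:
  s_1 = 0 + 1 + 1 + 1 + 0 + 0 + 0 + 0 = 3 ≡ 1 (mod 2).
  s_2 = 0 + 1 + 0 + 1 + 0 + 0 + 0 + 0 = 2 ≡ 0 (mod 2).
  s_3 = 0 + 0 + 0 + 1 + 1 + 1 + 0 + 0 = 3 ≡ 1 (mod 2).
  s_4 = 1 + 0 + 1 + 1 + 1 + 1 + 0 + 0 = 5 ≡ 1 (mod 2).
s = (1, 0, 1, 1)^T — this equals column 11 of H (binary 1011), so error is at position 11.
Correct: flip bit 11 of r = 100010101110000 to get c = 100010101100000.


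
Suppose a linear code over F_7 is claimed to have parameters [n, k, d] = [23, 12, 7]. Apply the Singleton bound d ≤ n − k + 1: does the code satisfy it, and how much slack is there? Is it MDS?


Singleton RHS = n − k + 1 = 12, slack = 5, bound satisfied, not MDS.

Singleton bound: d ≤ n − k + 1.
Here n = 23, k = 12, so n − k + 1 = 12.
Given d = 7, check d ≤ 12: YES.
Slack = (n − k + 1) − d = 5.
The code is NOT MDS (slack = 5 > 0).
Description: the claimed parameters are [23, 12, 7]_7; such a code would be non-MDS.


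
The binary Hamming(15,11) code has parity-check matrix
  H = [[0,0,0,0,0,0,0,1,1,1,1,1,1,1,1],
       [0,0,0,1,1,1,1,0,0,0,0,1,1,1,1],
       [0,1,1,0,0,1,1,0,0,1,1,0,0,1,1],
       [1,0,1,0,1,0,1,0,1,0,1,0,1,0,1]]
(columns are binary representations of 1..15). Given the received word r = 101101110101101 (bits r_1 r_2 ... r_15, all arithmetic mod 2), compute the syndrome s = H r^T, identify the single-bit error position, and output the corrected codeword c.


s = (1, 0, 1, 1)^T, error position = 11, corrected codeword c = 101101110111101

Compute s = H r^T mod 2 one row at a time:
  s_1 = 1 + 0 + 1 + 0 + 1 + 1 + 0 + 1 = 5 ≡ 1 (mod 2).
  s_2 = 1 + 0 + 1 + 1 + 1 + 1 + 0 + 1 = 6 ≡ 0 (mod 2).
  s_3 = 0 + 1 + 1 + 1 + 1 + 0 + 0 + 1 = 5 ≡ 1 (mod 2).
  s_4 = 1 + 1 + 0 + 1 + 0 + 0 + 1 + 1 = 5 ≡ 1 (mod 2).
s = (1, 0, 1, 1)^T — this equals column 11 of H (binary 1011), so error is at position 11.
Correct: flip bit 11 of r = 101101110101101 to get c = 101101110111101.


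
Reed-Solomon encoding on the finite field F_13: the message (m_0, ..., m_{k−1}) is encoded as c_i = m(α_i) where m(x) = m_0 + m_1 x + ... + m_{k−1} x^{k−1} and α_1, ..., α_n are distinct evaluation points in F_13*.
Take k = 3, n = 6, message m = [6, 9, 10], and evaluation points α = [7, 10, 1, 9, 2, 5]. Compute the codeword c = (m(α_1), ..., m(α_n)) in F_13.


c = [0, 4, 12, 0, 12, 2]

Message polynomial: m(x) = 6 + 9·x + 10·x^2 (mod 13).
For each evaluation point α_i, compute m(α_i) mod 13:
  α_1 = 7: Horner steps 10 → 1 → 0, so m(7) = 0.
  α_2 = 10: Horner steps 10 → 5 → 4, so m(10) = 4.
  α_3 = 1: Horner steps 10 → 6 → 12, so m(1) = 12.
  α_4 = 9: Horner steps 10 → 8 → 0, so m(9) = 0.
  α_5 = 2: Horner steps 10 → 3 → 12, so m(2) = 12.
  α_6 = 5: Horner steps 10 → 7 → 2, so m(5) = 2.
Codeword c = [0, 4, 12, 0, 12, 2] ∈ F_13^6.


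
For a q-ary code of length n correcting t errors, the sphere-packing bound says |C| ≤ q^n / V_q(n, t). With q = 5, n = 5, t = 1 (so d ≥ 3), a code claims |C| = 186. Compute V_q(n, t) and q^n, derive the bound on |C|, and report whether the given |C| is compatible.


V_q(n, t) = 21, q^n = 3125, Hamming bound = 148, |C| = 186 > bound (violated).

Step 1: Compute V_q(n, t) = Σ_{j=0}^1 C(n, j) (q−1)^j.
  j = 0: C(5,0)·(4)^0 = 1·1 = 1.
  j = 1: C(5,1)·(4)^1 = 5·4 = 20.
  V_q(n, t) = 1 + 20 = 21.
Step 2: q^n = 5^5 = 3125.
Step 3: Hamming bound ⌊q^n / V_q(n,t)⌋ = ⌊3125/21⌋ = 148.
Step 4: Compare |C| = 186 to 148: violated.
The claimed |C| lies above the Hamming bound, so no 5-ary code of length 5 with d ≥ 3 can have 186 codewords.


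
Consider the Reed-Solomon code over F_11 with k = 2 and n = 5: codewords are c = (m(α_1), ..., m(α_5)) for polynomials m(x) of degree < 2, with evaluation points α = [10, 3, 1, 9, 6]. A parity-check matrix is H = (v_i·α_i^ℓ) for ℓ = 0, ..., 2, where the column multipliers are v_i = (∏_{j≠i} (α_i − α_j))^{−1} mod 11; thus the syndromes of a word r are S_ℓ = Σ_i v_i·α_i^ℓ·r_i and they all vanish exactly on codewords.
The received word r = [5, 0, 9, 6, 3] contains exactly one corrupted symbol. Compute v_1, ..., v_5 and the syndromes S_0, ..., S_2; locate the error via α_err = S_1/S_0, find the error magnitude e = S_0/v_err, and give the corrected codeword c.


S = (2, 9, 2), error at position 1, error magnitude e = 9, c = [7, 0, 9, 6, 3].

Step 1: column multipliers v_i = (∏_{j≠i}(α_i − α_j))^{−1} mod 11.
  i = 1 (α = 10): (10−3)(10−1)(10−9)(10−6) = 7·9·1·4 = 252 ≡ 10, so v_1 = 10^{−1} = 10 (mod 11).
  i = 2 (α = 3): (3−10)(3−1)(3−9)(3−6) = (−7)·2·(−6)·(−3) = −252 ≡ 1, so v_2 = 1^{−1} = 1 (mod 11).
  i = 3 (α = 1): (1−10)(1−3)(1−9)(1−6) = (−9)·(−2)·(−8)·(−5) = 720 ≡ 5, so v_3 = 5^{−1} = 9 (mod 11).
  i = 4 (α = 9): (9−10)(9−3)(9−1)(9−6) = (−1)·6·8·3 = −144 ≡ 10, so v_4 = 10^{−1} = 10 (mod 11).
  i = 5 (α = 6): (6−10)(6−3)(6−1)(6−9) = (−4)·3·5·(−3) = 180 ≡ 4, so v_5 = 4^{−1} = 3 (mod 11).
  v = [10, 1, 9, 10, 3].
Step 2: syndromes of r = [5, 0, 9, 6, 3] (all sums mod 11).
  S_0 = Σ v_i r_i = 10·5 + 1·0 + 9·9 + 10·6 + 3·3 = 200 ≡ 2.
  S_1 = Σ v_i α_i r_i = 10·10·5 + 1·3·0 + 9·1·9 + 10·9·6 + 3·6·3 = 1175 ≡ 9.
  α_i^2 mod 11 = [1, 9, 1, 4, 3].
  S_2 = Σ v_i α_i^2 r_i = 10·1·5 + 1·9·0 + 9·1·9 + 10·4·6 + 3·3·3 = 398 ≡ 2.
  S = (2, 9, 2) ≠ 0, so r is not a codeword (an error is present).
Step 3: locate the error. For a single error e at position i, S_ℓ = v_i·e·α_i^ℓ, so α_err = S_1/S_0.
  S_0^{−1} = 2^{−1} = 6 (mod 11), so α_err = 9·6 = 54 ≡ 10 = α_1. Error position i = 1.
  Consistency check: S_2/S_1 = 2·5 = 10 ≡ 10 = α_err ✓ (single-error assumption holds).
Step 4: error magnitude e = S_0/v_1 = S_0·∏_{j≠1}(α_1 − α_j) = 2·10 = 20 ≡ 9 (mod 11).
Step 5: correct position 1: c_1 = r_1 − e = 5 − 9 ≡ 7 (mod 11). Hence c = [7, 0, 9, 6, 3].
  Check: interpolating c through the α_i gives m(x) = 8 + 1·x (degree < 2) with m(α_i) = c_i for every i, so c is indeed a codeword.


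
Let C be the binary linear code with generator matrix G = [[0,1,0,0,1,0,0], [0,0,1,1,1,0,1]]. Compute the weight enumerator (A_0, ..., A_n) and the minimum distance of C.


Weight distribution: A_0 = 1, A_2 = 1, A_4 = 2. Minimum distance d = 2.

Enumerate all 2^2 = 4 messages m ∈ F_2^2.
For each, compute codeword c = mG in F_2^7, then tally its weight.
  m = 00 → c = 0000000, weight = 0.
  m = 10 → c = 0100100, weight = 2.
  m = 01 → c = 0011101, weight = 4.
  m = 11 → c = 0111001, weight = 4.
Tally weights:
  weight 0: 1 codewords.
  weight 2: 1 codewords.
  weight 4: 2 codewords.
Minimum distance d = smallest w > 0 with A_w > 0 = 2.
Sanity: Σ A_w = 4 = 2^2 = 4 ✓.


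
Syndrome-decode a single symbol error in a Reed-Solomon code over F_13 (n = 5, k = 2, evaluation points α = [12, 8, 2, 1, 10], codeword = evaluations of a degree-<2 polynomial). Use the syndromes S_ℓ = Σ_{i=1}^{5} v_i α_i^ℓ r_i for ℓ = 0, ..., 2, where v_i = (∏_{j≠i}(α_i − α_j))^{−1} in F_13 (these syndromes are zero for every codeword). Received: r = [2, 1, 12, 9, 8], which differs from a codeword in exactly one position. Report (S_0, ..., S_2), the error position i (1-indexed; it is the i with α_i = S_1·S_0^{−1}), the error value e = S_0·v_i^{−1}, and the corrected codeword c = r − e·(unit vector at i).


S = (6, 12, 11), error at position 3, error magnitude e = 6, c = [2, 1, 6, 9, 8].

Step 1: column multipliers v_i = (∏_{j≠i}(α_i − α_j))^{−1} mod 13.
  i = 1 (α = 12): (12−8)(12−2)(12−1)(12−10) = 4·10·11·2 = 880 ≡ 9, so v_1 = 9^{−1} = 3 (mod 13).
  i = 2 (α = 8): (8−12)(8−2)(8−1)(8−10) = (−4)·6·7·(−2) = 336 ≡ 11, so v_2 = 11^{−1} = 6 (mod 13).
  i = 3 (α = 2): (2−12)(2−8)(2−1)(2−10) = (−10)·(−6)·1·(−8) = −480 ≡ 1, so v_3 = 1^{−1} = 1 (mod 13).
  i = 4 (α = 1): (1−12)(1−8)(1−2)(1−10) = (−11)·(−7)·(−1)·(−9) = 693 ≡ 4, so v_4 = 4^{−1} = 10 (mod 13).
  i = 5 (α = 10): (10−12)(10−8)(10−2)(10−1) = (−2)·2·8·9 = −288 ≡ 11, so v_5 = 11^{−1} = 6 (mod 13).
  v = [3, 6, 1, 10, 6].
Step 2: syndromes of r = [2, 1, 12, 9, 8] (all sums mod 13).
  S_0 = Σ v_i r_i = 3·2 + 6·1 + 1·12 + 10·9 + 6·8 = 162 ≡ 6.
  S_1 = Σ v_i α_i r_i = 3·12·2 + 6·8·1 + 1·2·12 + 10·1·9 + 6·10·8 = 714 ≡ 12.
  α_i^2 mod 13 = [1, 12, 4, 1, 9].
  S_2 = Σ v_i α_i^2 r_i = 3·1·2 + 6·12·1 + 1·4·12 + 10·1·9 + 6·9·8 = 648 ≡ 11.
  S = (6, 12, 11) ≠ 0, so r is not a codeword (an error is present).
Step 3: locate the error. For a single error e at position i, S_ℓ = v_i·e·α_i^ℓ, so α_err = S_1/S_0.
  S_0^{−1} = 6^{−1} = 11 (mod 13), so α_err = 12·11 = 132 ≡ 2 = α_3. Error position i = 3.
  Consistency check: S_2/S_1 = 11·12 = 132 ≡ 2 = α_err ✓ (single-error assumption holds).
Step 4: error magnitude e = S_0/v_3 = S_0·∏_{j≠3}(α_3 − α_j) = 6·1 = 6 ≡ 6 (mod 13).
Step 5: correct position 3: c_3 = r_3 − e = 12 − 6 ≡ 6 (mod 13). Hence c = [2, 1, 6, 9, 8].
  Check: interpolating c through the α_i gives m(x) = 12 + 10·x (degree < 2) with m(α_i) = c_i for every i, so c is indeed a codeword.


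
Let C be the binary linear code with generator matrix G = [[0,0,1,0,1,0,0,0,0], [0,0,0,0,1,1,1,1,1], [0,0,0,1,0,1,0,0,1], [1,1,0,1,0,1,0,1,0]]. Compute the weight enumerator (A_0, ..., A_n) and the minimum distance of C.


Weight distribution: A_0 = 1, A_2 = 1, A_3 = 1, A_4 = 3, A_5 = 6, A_6 = 3, A_7 = 1. Minimum distance d = 2.

Enumerate all 2^4 = 16 messages m ∈ F_2^4.
For each, compute codeword c = mG in F_2^9, then tally its weight.
  m = 0000 → c = 000000000, weight = 0.
  m = 1000 → c = 001010000, weight = 2.
  m = 0100 → c = 000011111, weight = 5.
  m = 1100 → c = 001001111, weight = 5.
  m = 0010 → c = 000101001, weight = 3.
  m = 1010 → c = 001111001, weight = 5.
  m = 0110 → c = 000110110, weight = 4.
  m = 1110 → c = 001100110, weight = 4.
  m = 0001 → c = 110101010, weight = 5.
  m = 1001 → c = 111111010, weight = 7.
  m = 0101 → c = 110110101, weight = 6.
  m = 1101 → c = 111100101, weight = 6.
  m = 0011 → c = 110000011, weight = 4.
  m = 1011 → c = 111010011, weight = 6.
  m = 0111 → c = 110011100, weight = 5.
  m = 1111 → c = 111001100, weight = 5.
Tally weights:
  weight 0: 1 codewords.
  weight 2: 1 codewords.
  weight 3: 1 codewords.
  weight 4: 3 codewords.
  weight 5: 6 codewords.
  weight 6: 3 codewords.
  weight 7: 1 codewords.
Minimum distance d = smallest w > 0 with A_w > 0 = 2.
Sanity: Σ A_w = 16 = 2^4 = 16 ✓.


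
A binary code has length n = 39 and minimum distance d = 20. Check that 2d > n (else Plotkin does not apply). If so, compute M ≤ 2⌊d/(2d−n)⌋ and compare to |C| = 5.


Plotkin bound M ≤ 40; given |C| = 5 ≤ bound (satisfied).

Check applicability: 2d = 40, n = 39.
2d − n = 1 > 0, so Plotkin applies.
Compute d/(2d−n) = 20/1 ≈ 20.0000.
⌊d/(2d−n)⌋ = 20.
Plotkin bound: M ≤ 2·20 = 40.
Given |C| = 5, check: satisfied.
This |C| is below the Plotkin bound.


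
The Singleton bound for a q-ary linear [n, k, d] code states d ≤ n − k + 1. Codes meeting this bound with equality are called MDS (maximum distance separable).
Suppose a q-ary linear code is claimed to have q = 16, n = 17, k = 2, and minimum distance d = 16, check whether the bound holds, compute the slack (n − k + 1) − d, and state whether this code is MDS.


Singleton RHS = n − k + 1 = 16, slack = 0, bound satisfied, MDS.

Singleton bound: d ≤ n − k + 1.
Here n = 17, k = 2, so n − k + 1 = 16.
Given d = 16, check d ≤ 16: YES.
Slack = (n − k + 1) − d = 0.
The code is MDS (slack = 0).
Description: the claimed parameters are [17, 2, 16]_16; such a code would be MDS (meets Singleton bound).


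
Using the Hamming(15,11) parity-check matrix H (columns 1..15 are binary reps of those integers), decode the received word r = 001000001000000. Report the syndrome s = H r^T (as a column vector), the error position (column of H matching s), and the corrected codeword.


s = (1, 0, 1, 0)^T, error position = 10, corrected codeword c = 001000001100000

Compute s = H r^T mod 2 one row at a time:
  s_1 = 0 + 1 + 0 + 0 + 0 + 0 + 0 + 0 = 1 ≡ 1 (mod 2).
  s_2 = 0 + 0 + 0 + 0 + 0 + 0 + 0 + 0 = 0 ≡ 0 (mod 2).
  s_3 = 0 + 1 + 0 + 0 + 0 + 0 + 0 + 0 = 1 ≡ 1 (mod 2).
  s_4 = 0 + 1 + 0 + 0 + 1 + 0 + 0 + 0 = 2 ≡ 0 (mod 2).
s = (1, 0, 1, 0)^T — this equals column 10 of H (binary 1010), so error is at position 10.
Correct: flip bit 10 of r = 001000001000000 to get c = 001000001100000.


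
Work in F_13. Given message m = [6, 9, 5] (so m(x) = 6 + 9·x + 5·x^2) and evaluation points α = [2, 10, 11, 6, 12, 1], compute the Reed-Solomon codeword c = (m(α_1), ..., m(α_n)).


c = [5, 11, 8, 6, 2, 7]

Message polynomial: m(x) = 6 + 9·x + 5·x^2 (mod 13).
For each evaluation point α_i, compute m(α_i) mod 13:
  α_1 = 2: Horner steps 5 → 6 → 5, so m(2) = 5.
  α_2 = 10: Horner steps 5 → 7 → 11, so m(10) = 11.
  α_3 = 11: Horner steps 5 → 12 → 8, so m(11) = 8.
  α_4 = 6: Horner steps 5 → 0 → 6, so m(6) = 6.
  α_5 = 12: Horner steps 5 → 4 → 2, so m(12) = 2.
  α_6 = 1: Horner steps 5 → 1 → 7, so m(1) = 7.
Codeword c = [5, 11, 8, 6, 2, 7] ∈ F_13^6.


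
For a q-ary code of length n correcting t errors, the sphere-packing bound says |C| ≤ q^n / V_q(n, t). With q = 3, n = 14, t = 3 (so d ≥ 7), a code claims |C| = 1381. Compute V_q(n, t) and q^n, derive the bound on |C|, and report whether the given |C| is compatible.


V_q(n, t) = 3305, q^n = 4782969, Hamming bound = 1447, |C| = 1381 ≤ bound (satisfied).

Step 1: Compute V_q(n, t) = Σ_{j=0}^3 C(n, j) (q−1)^j.
  j = 0: C(14,0)·(2)^0 = 1·1 = 1.
  j = 1: C(14,1)·(2)^1 = 14·2 = 28.
  j = 2: C(14,2)·(2)^2 = 91·4 = 364.
  j = 3: C(14,3)·(2)^3 = 364·8 = 2912.
  V_q(n, t) = 1 + 28 + 364 + 2912 = 3305.
Step 2: q^n = 3^14 = 4782969.
Step 3: Hamming bound ⌊q^n / V_q(n,t)⌋ = ⌊4782969/3305⌋ = 1447.
Step 4: Compare |C| = 1381 to 1447: satisfied.
The claimed |C| lies below the Hamming bound.


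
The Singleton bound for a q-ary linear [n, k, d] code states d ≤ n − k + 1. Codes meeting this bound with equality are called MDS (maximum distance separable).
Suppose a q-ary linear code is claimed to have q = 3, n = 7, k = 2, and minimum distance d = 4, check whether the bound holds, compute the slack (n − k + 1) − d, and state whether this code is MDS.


Singleton RHS = n − k + 1 = 6, slack = 2, bound satisfied, not MDS.

Singleton bound: d ≤ n − k + 1.
Here n = 7, k = 2, so n − k + 1 = 6.
Given d = 4, check d ≤ 6: YES.
Slack = (n − k + 1) − d = 2.
The code is NOT MDS (slack = 2 > 0).
Description: the claimed parameters are [7, 2, 4]_3; such a code would be non-MDS.


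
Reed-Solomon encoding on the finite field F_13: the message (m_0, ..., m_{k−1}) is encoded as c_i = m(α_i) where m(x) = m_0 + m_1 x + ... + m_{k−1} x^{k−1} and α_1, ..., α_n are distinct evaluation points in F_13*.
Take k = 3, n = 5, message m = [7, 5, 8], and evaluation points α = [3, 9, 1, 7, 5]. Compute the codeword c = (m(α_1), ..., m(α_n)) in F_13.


c = [3, 11, 7, 5, 11]

Message polynomial: m(x) = 7 + 5·x + 8·x^2 (mod 13).
For each evaluation point α_i, compute m(α_i) mod 13:
  α_1 = 3: Horner steps 8 → 3 → 3, so m(3) = 3.
  α_2 = 9: Horner steps 8 → 12 → 11, so m(9) = 11.
  α_3 = 1: Horner steps 8 → 0 → 7, so m(1) = 7.
  α_4 = 7: Horner steps 8 → 9 → 5, so m(7) = 5.
  α_5 = 5: Horner steps 8 → 6 → 11, so m(5) = 11.
Codeword c = [3, 11, 7, 5, 11] ∈ F_13^5.


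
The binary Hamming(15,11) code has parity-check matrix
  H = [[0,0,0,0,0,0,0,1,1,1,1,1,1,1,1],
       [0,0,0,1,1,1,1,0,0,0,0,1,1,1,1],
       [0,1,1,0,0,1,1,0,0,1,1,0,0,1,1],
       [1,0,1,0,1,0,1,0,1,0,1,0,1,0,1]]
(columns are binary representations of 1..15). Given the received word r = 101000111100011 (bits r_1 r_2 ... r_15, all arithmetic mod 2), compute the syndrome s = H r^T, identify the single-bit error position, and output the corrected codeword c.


s = (1, 1, 1, 1)^T, error position = 15, corrected codeword c = 101000111100010

Compute s = H r^T mod 2 one row at a time:
  s_1 = 1 + 1 + 1 + 0 + 0 + 0 + 1 + 1 = 5 ≡ 1 (mod 2).
  s_2 = 0 + 0 + 0 + 1 + 0 + 0 + 1 + 1 = 3 ≡ 1 (mod 2).
  s_3 = 0 + 1 + 0 + 1 + 1 + 0 + 1 + 1 = 5 ≡ 1 (mod 2).
  s_4 = 1 + 1 + 0 + 1 + 1 + 0 + 0 + 1 = 5 ≡ 1 (mod 2).
s = (1, 1, 1, 1)^T — this equals column 15 of H (binary 1111), so error is at position 15.
Correct: flip bit 15 of r = 101000111100011 to get c = 101000111100010.


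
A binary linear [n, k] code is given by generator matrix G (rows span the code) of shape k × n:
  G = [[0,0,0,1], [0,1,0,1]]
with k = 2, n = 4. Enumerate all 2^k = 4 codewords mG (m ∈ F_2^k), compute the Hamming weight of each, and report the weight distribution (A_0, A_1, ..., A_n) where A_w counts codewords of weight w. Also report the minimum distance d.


Weight distribution: A_0 = 1, A_1 = 2, A_2 = 1. Minimum distance d = 1.

Enumerate all 2^2 = 4 messages m ∈ F_2^2.
For each, compute codeword c = mG in F_2^4, then tally its weight.
  m = 00 → c = 0000, weight = 0.
  m = 10 → c = 0001, weight = 1.
  m = 01 → c = 0101, weight = 2.
  m = 11 → c = 0100, weight = 1.
Tally weights:
  weight 0: 1 codewords.
  weight 1: 2 codewords.
  weight 2: 1 codewords.
Minimum distance d = smallest w > 0 with A_w > 0 = 1.
Sanity: Σ A_w = 4 = 2^2 = 4 ✓.


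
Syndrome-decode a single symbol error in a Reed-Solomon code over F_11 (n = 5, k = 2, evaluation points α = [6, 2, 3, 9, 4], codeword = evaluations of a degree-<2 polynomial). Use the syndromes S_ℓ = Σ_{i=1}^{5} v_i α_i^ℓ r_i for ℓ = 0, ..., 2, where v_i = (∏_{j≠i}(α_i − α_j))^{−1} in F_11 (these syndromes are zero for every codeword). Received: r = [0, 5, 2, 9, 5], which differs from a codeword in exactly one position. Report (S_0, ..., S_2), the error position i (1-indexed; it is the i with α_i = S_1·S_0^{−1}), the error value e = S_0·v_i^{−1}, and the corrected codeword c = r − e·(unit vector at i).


S = (6, 1, 2), error at position 2, error magnitude e = 6, c = [0, 10, 2, 9, 5].

Step 1: column multipliers v_i = (∏_{j≠i}(α_i − α_j))^{−1} mod 11.
  i = 1 (α = 6): (6−2)(6−3)(6−9)(6−4) = 4·3·(−3)·2 = −72 ≡ 5, so v_1 = 5^{−1} = 9 (mod 11).
  i = 2 (α = 2): (2−6)(2−3)(2−9)(2−4) = (−4)·(−1)·(−7)·(−2) = 56 ≡ 1, so v_2 = 1^{−1} = 1 (mod 11).
  i = 3 (α = 3): (3−6)(3−2)(3−9)(3−4) = (−3)·1·(−6)·(−1) = −18 ≡ 4, so v_3 = 4^{−1} = 3 (mod 11).
  i = 4 (α = 9): (9−6)(9−2)(9−3)(9−4) = 3·7·6·5 = 630 ≡ 3, so v_4 = 3^{−1} = 4 (mod 11).
  i = 5 (α = 4): (4−6)(4−2)(4−3)(4−9) = (−2)·2·1·(−5) = 20 ≡ 9, so v_5 = 9^{−1} = 5 (mod 11).
  v = [9, 1, 3, 4, 5].
Step 2: syndromes of r = [0, 5, 2, 9, 5] (all sums mod 11).
  S_0 = Σ v_i r_i = 9·0 + 1·5 + 3·2 + 4·9 + 5·5 = 72 ≡ 6.
  S_1 = Σ v_i α_i r_i = 9·6·0 + 1·2·5 + 3·3·2 + 4·9·9 + 5·4·5 = 452 ≡ 1.
  α_i^2 mod 11 = [3, 4, 9, 4, 5].
  S_2 = Σ v_i α_i^2 r_i = 9·3·0 + 1·4·5 + 3·9·2 + 4·4·9 + 5·5·5 = 343 ≡ 2.
  S = (6, 1, 2) ≠ 0, so r is not a codeword (an error is present).
Step 3: locate the error. For a single error e at position i, S_ℓ = v_i·e·α_i^ℓ, so α_err = S_1/S_0.
  S_0^{−1} = 6^{−1} = 2 (mod 11), so α_err = 1·2 = 2 ≡ 2 = α_2. Error position i = 2.
  Consistency check: S_2/S_1 = 2·1 = 2 ≡ 2 = α_err ✓ (single-error assumption holds).
Step 4: error magnitude e = S_0/v_2 = S_0·∏_{j≠2}(α_2 − α_j) = 6·1 = 6 ≡ 6 (mod 11).
Step 5: correct position 2: c_2 = r_2 − e = 5 − 6 ≡ 10 (mod 11). Hence c = [0, 10, 2, 9, 5].
  Check: interpolating c through the α_i gives m(x) = 4 + 3·x (degree < 2) with m(α_i) = c_i for every i, so c is indeed a codeword.


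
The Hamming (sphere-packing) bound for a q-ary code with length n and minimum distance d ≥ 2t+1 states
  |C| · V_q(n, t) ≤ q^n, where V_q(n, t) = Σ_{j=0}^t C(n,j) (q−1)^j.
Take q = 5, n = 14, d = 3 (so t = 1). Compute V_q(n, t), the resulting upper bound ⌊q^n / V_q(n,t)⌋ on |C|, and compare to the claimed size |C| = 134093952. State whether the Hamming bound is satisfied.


V_q(n, t) = 57, q^n = 6103515625, Hamming bound = 107079221, |C| = 134093952 > bound (violated).

Step 1: Compute V_q(n, t) = Σ_{j=0}^1 C(n, j) (q−1)^j.
  j = 0: C(14,0)·(4)^0 = 1·1 = 1.
  j = 1: C(14,1)·(4)^1 = 14·4 = 56.
  V_q(n, t) = 1 + 56 = 57.
Step 2: q^n = 5^14 = 6103515625.
Step 3: Hamming bound ⌊q^n / V_q(n,t)⌋ = ⌊6103515625/57⌋ = 107079221.
Step 4: Compare |C| = 134093952 to 107079221: violated.
The claimed |C| lies above the Hamming bound, so no 5-ary code of length 14 with d ≥ 3 can have 134093952 codewords.


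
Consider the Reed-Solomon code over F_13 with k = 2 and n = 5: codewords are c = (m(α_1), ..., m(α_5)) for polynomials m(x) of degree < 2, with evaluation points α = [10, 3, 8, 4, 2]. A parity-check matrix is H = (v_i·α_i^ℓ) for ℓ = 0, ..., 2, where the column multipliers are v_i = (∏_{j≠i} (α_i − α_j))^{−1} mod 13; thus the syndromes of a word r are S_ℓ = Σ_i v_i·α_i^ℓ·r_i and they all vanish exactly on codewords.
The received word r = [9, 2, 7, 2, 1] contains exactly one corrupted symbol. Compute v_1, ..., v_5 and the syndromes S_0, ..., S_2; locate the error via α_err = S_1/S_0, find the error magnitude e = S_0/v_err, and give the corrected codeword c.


S = (10, 1, 4), error at position 4, error magnitude e = 12, c = [9, 2, 7, 3, 1].

Step 1: column multipliers v_i = (∏_{j≠i}(α_i − α_j))^{−1} mod 13.
  i = 1 (α = 10): (10−3)(10−8)(10−4)(10−2) = 7·2·6·8 = 672 ≡ 9, so v_1 = 9^{−1} = 3 (mod 13).
  i = 2 (α = 3): (3−10)(3−8)(3−4)(3−2) = (−7)·(−5)·(−1)·1 = −35 ≡ 4, so v_2 = 4^{−1} = 10 (mod 13).
  i = 3 (α = 8): (8−10)(8−3)(8−4)(8−2) = (−2)·5·4·6 = −240 ≡ 7, so v_3 = 7^{−1} = 2 (mod 13).
  i = 4 (α = 4): (4−10)(4−3)(4−8)(4−2) = (−6)·1·(−4)·2 = 48 ≡ 9, so v_4 = 9^{−1} = 3 (mod 13).
  i = 5 (α = 2): (2−10)(2−3)(2−8)(2−4) = (−8)·(−1)·(−6)·(−2) = 96 ≡ 5, so v_5 = 5^{−1} = 8 (mod 13).
  v = [3, 10, 2, 3, 8].
Step 2: syndromes of r = [9, 2, 7, 2, 1] (all sums mod 13).
  S_0 = Σ v_i r_i = 3·9 + 10·2 + 2·7 + 3·2 + 8·1 = 75 ≡ 10.
  S_1 = Σ v_i α_i r_i = 3·10·9 + 10·3·2 + 2·8·7 + 3·4·2 + 8·2·1 = 482 ≡ 1.
  α_i^2 mod 13 = [9, 9, 12, 3, 4].
  S_2 = Σ v_i α_i^2 r_i = 3·9·9 + 10·9·2 + 2·12·7 + 3·3·2 + 8·4·1 = 641 ≡ 4.
  S = (10, 1, 4) ≠ 0, so r is not a codeword (an error is present).
Step 3: locate the error. For a single error e at position i, S_ℓ = v_i·e·α_i^ℓ, so α_err = S_1/S_0.
  S_0^{−1} = 10^{−1} = 4 (mod 13), so α_err = 1·4 = 4 ≡ 4 = α_4. Error position i = 4.
  Consistency check: S_2/S_1 = 4·1 = 4 ≡ 4 = α_err ✓ (single-error assumption holds).
Step 4: error magnitude e = S_0/v_4 = S_0·∏_{j≠4}(α_4 − α_j) = 10·9 = 90 ≡ 12 (mod 13).
Step 5: correct position 4: c_4 = r_4 − e = 2 − 12 ≡ 3 (mod 13). Hence c = [9, 2, 7, 3, 1].
  Check: interpolating c through the α_i gives m(x) = 12 + 1·x (degree < 2) with m(α_i) = c_i for every i, so c is indeed a codeword.


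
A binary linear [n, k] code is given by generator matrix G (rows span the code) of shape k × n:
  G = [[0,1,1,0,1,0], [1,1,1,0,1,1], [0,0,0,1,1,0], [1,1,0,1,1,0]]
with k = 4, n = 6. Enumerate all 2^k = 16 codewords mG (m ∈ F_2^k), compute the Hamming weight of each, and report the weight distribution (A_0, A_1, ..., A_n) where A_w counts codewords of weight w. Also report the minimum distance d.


Weight distribution: A_0 = 1, A_2 = 4, A_3 = 6, A_4 = 3, A_5 = 2. Minimum distance d = 2.

Enumerate all 2^4 = 16 messages m ∈ F_2^4.
For each, compute codeword c = mG in F_2^6, then tally its weight.
  m = 0000 → c = 000000, weight = 0.
  m = 1000 → c = 011010, weight = 3.
  m = 0100 → c = 111011, weight = 5.
  m = 1100 → c = 100001, weight = 2.
  m = 0010 → c = 000110, weight = 2.
  m = 1010 → c = 011100, weight = 3.
  m = 0110 → c = 111101, weight = 5.
  m = 1110 → c = 100111, weight = 4.
  m = 0001 → c = 110110, weight = 4.
  m = 1001 → c = 101100, weight = 3.
  m = 0101 → c = 001101, weight = 3.
  m = 1101 → c = 010111, weight = 4.
  m = 0011 → c = 110000, weight = 2.
  m = 1011 → c = 101010, weight = 3.
  m = 0111 → c = 001011, weight = 3.
  m = 1111 → c = 010001, weight = 2.
Tally weights:
  weight 0: 1 codewords.
  weight 2: 4 codewords.
  weight 3: 6 codewords.
  weight 4: 3 codewords.
  weight 5: 2 codewords.
Minimum distance d = smallest w > 0 with A_w > 0 = 2.
Sanity: Σ A_w = 16 = 2^4 = 16 ✓.


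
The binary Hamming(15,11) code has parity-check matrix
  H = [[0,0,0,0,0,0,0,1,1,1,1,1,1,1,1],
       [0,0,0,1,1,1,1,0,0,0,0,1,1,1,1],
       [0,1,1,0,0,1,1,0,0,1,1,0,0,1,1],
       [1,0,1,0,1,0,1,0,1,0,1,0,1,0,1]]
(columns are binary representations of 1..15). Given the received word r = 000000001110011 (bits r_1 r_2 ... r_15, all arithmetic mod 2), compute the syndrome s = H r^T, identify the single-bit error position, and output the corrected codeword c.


s = (1, 0, 0, 1)^T, error position = 9, corrected codeword c = 000000000110011

Compute s = H r^T mod 2 one row at a time:
  s_1 = 0 + 1 + 1 + 1 + 0 + 0 + 1 + 1 = 5 ≡ 1 (mod 2).
  s_2 = 0 + 0 + 0 + 0 + 0 + 0 + 1 + 1 = 2 ≡ 0 (mod 2).
  s_3 = 0 + 0 + 0 + 0 + 1 + 1 + 1 + 1 = 4 ≡ 0 (mod 2).
  s_4 = 0 + 0 + 0 + 0 + 1 + 1 + 0 + 1 = 3 ≡ 1 (mod 2).
s = (1, 0, 0, 1)^T — this equals column 9 of H (binary 1001), so error is at position 9.
Correct: flip bit 9 of r = 000000001110011 to get c = 000000000110011.


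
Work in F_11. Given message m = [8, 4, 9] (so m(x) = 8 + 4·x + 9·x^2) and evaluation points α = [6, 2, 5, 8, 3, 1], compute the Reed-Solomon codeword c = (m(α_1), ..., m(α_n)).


c = [4, 8, 0, 0, 2, 10]

Message polynomial: m(x) = 8 + 4·x + 9·x^2 (mod 11).
For each evaluation point α_i, compute m(α_i) mod 11:
  α_1 = 6: Horner steps 9 → 3 → 4, so m(6) = 4.
  α_2 = 2: Horner steps 9 → 0 → 8, so m(2) = 8.
  α_3 = 5: Horner steps 9 → 5 → 0, so m(5) = 0.
  α_4 = 8: Horner steps 9 → 10 → 0, so m(8) = 0.
  α_5 = 3: Horner steps 9 → 9 → 2, so m(3) = 2.
  α_6 = 1: Horner steps 9 → 2 → 10, so m(1) = 10.
Codeword c = [4, 8, 0, 0, 2, 10] ∈ F_11^6.


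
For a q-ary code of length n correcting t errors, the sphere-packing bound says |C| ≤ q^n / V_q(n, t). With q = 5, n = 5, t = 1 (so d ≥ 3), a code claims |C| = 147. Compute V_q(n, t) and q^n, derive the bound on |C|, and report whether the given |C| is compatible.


V_q(n, t) = 21, q^n = 3125, Hamming bound = 148, |C| = 147 ≤ bound (satisfied).

Step 1: Compute V_q(n, t) = Σ_{j=0}^1 C(n, j) (q−1)^j.
  j = 0: C(5,0)·(4)^0 = 1·1 = 1.
  j = 1: C(5,1)·(4)^1 = 5·4 = 20.
  V_q(n, t) = 1 + 20 = 21.
Step 2: q^n = 5^5 = 3125.
Step 3: Hamming bound ⌊q^n / V_q(n,t)⌋ = ⌊3125/21⌋ = 148.
Step 4: Compare |C| = 147 to 148: satisfied.
The claimed |C| lies below the Hamming bound.


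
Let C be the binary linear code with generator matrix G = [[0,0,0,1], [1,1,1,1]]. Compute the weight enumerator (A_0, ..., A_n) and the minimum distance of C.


Weight distribution: A_0 = 1, A_1 = 1, A_3 = 1, A_4 = 1. Minimum distance d = 1.

Enumerate all 2^2 = 4 messages m ∈ F_2^2.
For each, compute codeword c = mG in F_2^4, then tally its weight.
  m = 00 → c = 0000, weight = 0.
  m = 10 → c = 0001, weight = 1.
  m = 01 → c = 1111, weight = 4.
  m = 11 → c = 1110, weight = 3.
Tally weights:
  weight 0: 1 codewords.
  weight 1: 1 codewords.
  weight 3: 1 codewords.
  weight 4: 1 codewords.
Minimum distance d = smallest w > 0 with A_w > 0 = 1.
Sanity: Σ A_w = 4 = 2^2 = 4 ✓.


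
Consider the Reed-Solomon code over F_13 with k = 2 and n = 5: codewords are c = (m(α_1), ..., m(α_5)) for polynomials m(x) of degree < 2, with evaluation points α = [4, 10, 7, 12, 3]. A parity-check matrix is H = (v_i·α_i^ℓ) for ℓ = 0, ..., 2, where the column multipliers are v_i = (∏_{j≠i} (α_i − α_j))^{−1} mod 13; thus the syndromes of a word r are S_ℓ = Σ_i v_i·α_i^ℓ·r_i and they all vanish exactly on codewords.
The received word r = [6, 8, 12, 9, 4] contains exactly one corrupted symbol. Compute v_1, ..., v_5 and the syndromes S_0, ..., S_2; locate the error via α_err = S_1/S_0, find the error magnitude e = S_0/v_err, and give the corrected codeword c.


S = (2, 7, 5), error at position 2, error magnitude e = 3, c = [6, 5, 12, 9, 4].

Step 1: column multipliers v_i = (∏_{j≠i}(α_i − α_j))^{−1} mod 13.
  i = 1 (α = 4): (4−10)(4−7)(4−12)(4−3) = (−6)·(−3)·(−8)·1 = −144 ≡ 12, so v_1 = 12^{−1} = 12 (mod 13).
  i = 2 (α = 10): (10−4)(10−7)(10−12)(10−3) = 6·3·(−2)·7 = −252 ≡ 8, so v_2 = 8^{−1} = 5 (mod 13).
  i = 3 (α = 7): (7−4)(7−10)(7−12)(7−3) = 3·(−3)·(−5)·4 = 180 ≡ 11, so v_3 = 11^{−1} = 6 (mod 13).
  i = 4 (α = 12): (12−4)(12−10)(12−7)(12−3) = 8·2·5·9 = 720 ≡ 5, so v_4 = 5^{−1} = 8 (mod 13).
  i = 5 (α = 3): (3−4)(3−10)(3−7)(3−12) = (−1)·(−7)·(−4)·(−9) = 252 ≡ 5, so v_5 = 5^{−1} = 8 (mod 13).
  v = [12, 5, 6, 8, 8].
Step 2: syndromes of r = [6, 8, 12, 9, 4] (all sums mod 13).
  S_0 = Σ v_i r_i = 12·6 + 5·8 + 6·12 + 8·9 + 8·4 = 288 ≡ 2.
  S_1 = Σ v_i α_i r_i = 12·4·6 + 5·10·8 + 6·7·12 + 8·12·9 + 8·3·4 = 2152 ≡ 7.
  α_i^2 mod 13 = [3, 9, 10, 1, 9].
  S_2 = Σ v_i α_i^2 r_i = 12·3·6 + 5·9·8 + 6·10·12 + 8·1·9 + 8·9·4 = 1656 ≡ 5.
  S = (2, 7, 5) ≠ 0, so r is not a codeword (an error is present).
Step 3: locate the error. For a single error e at position i, S_ℓ = v_i·e·α_i^ℓ, so α_err = S_1/S_0.
  S_0^{−1} = 2^{−1} = 7 (mod 13), so α_err = 7·7 = 49 ≡ 10 = α_2. Error position i = 2.
  Consistency check: S_2/S_1 = 5·2 = 10 ≡ 10 = α_err ✓ (single-error assumption holds).
Step 4: error magnitude e = S_0/v_2 = S_0·∏_{j≠2}(α_2 − α_j) = 2·8 = 16 ≡ 3 (mod 13).
Step 5: correct position 2: c_2 = r_2 − e = 8 − 3 ≡ 5 (mod 13). Hence c = [6, 5, 12, 9, 4].
  Check: interpolating c through the α_i gives m(x) = 11 + 2·x (degree < 2) with m(α_i) = c_i for every i, so c is indeed a codeword.


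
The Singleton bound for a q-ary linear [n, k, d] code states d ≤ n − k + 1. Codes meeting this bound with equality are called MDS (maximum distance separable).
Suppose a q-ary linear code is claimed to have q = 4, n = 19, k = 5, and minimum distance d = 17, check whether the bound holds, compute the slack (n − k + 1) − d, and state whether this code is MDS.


Singleton RHS = n − k + 1 = 15, slack = -2, bound violated (no such code; not MDS).

Singleton bound: d ≤ n − k + 1.
Here n = 19, k = 5, so n − k + 1 = 15.
Given d = 17, check d ≤ 15: NO.
Slack = (n − k + 1) − d = -2.
The slack is negative: d = 17 exceeds n − k + 1 = 15 by 2, so the Singleton bound is violated and no linear [19, 5, 17]_4 code can exist. In particular it is not MDS (MDS requires d = n − k + 1 exactly).
Description: the claimed parameters are [19, 5, 17]_4; such a code would be impossible (violates the Singleton bound).


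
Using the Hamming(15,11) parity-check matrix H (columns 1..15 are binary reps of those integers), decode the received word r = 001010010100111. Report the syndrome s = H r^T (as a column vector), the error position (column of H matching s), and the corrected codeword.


s = (1, 0, 0, 0)^T, error position = 8, corrected codeword c = 001010000100111

Compute s = H r^T mod 2 one row at a time:
  s_1 = 1 + 0 + 1 + 0 + 0 + 1 + 1 + 1 = 5 ≡ 1 (mod 2).
  s_2 = 0 + 1 + 0 + 0 + 0 + 1 + 1 + 1 = 4 ≡ 0 (mod 2).
  s_3 = 0 + 1 + 0 + 0 + 1 + 0 + 1 + 1 = 4 ≡ 0 (mod 2).
  s_4 = 0 + 1 + 1 + 0 + 0 + 0 + 1 + 1 = 4 ≡ 0 (mod 2).
s = (1, 0, 0, 0)^T — this equals column 8 of H (binary 1000), so error is at position 8.
Correct: flip bit 8 of r = 001010010100111 to get c = 001010000100111.


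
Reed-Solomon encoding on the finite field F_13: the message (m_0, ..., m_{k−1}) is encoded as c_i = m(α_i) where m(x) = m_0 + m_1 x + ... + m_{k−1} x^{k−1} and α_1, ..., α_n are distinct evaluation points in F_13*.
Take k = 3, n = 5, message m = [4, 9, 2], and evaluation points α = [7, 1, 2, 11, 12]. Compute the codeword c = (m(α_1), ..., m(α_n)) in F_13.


c = [9, 2, 4, 7, 10]

Message polynomial: m(x) = 4 + 9·x + 2·x^2 (mod 13).
For each evaluation point α_i, compute m(α_i) mod 13:
  α_1 = 7: Horner steps 2 → 10 → 9, so m(7) = 9.
  α_2 = 1: Horner steps 2 → 11 → 2, so m(1) = 2.
  α_3 = 2: Horner steps 2 → 0 → 4, so m(2) = 4.
  α_4 = 11: Horner steps 2 → 5 → 7, so m(11) = 7.
  α_5 = 12: Horner steps 2 → 7 → 10, so m(12) = 10.
Codeword c = [9, 2, 4, 7, 10] ∈ F_13^5.


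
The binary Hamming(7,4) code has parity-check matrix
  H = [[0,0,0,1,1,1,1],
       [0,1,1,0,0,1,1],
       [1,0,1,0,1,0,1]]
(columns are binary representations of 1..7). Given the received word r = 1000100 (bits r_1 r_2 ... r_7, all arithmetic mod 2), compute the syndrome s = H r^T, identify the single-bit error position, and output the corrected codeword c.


s = (1, 0, 0)^T, error position = 4, corrected codeword c = 1001100

Compute s = H r^T mod 2 one row at a time:
  s_1 = 0 + 1 + 0 + 0 = 1 ≡ 1 (mod 2).
  s_2 = 0 + 0 + 0 + 0 = 0 ≡ 0 (mod 2).
  s_3 = 1 + 0 + 1 + 0 = 2 ≡ 0 (mod 2).
s = (1, 0, 0)^T — this equals column 4 of H (binary 100), so error is at position 4.
Correct: flip bit 4 of r = 1000100 to get c = 1001100.


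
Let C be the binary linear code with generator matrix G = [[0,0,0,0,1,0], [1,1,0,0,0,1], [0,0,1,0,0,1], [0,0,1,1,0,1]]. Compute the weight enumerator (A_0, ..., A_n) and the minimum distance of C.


Weight distribution: A_0 = 1, A_1 = 2, A_2 = 2, A_3 = 4, A_4 = 5, A_5 = 2. Minimum distance d = 1.

Enumerate all 2^4 = 16 messages m ∈ F_2^4.
For each, compute codeword c = mG in F_2^6, then tally its weight.
  m = 0000 → c = 000000, weight = 0.
  m = 1000 → c = 000010, weight = 1.
  m = 0100 → c = 110001, weight = 3.
  m = 1100 → c = 110011, weight = 4.
  m = 0010 → c = 001001, weight = 2.
  m = 1010 → c = 001011, weight = 3.
  m = 0110 → c = 111000, weight = 3.
  m = 1110 → c = 111010, weight = 4.
  m = 0001 → c = 001101, weight = 3.
  m = 1001 → c = 001111, weight = 4.
  m = 0101 → c = 111100, weight = 4.
  m = 1101 → c = 111110, weight = 5.
  m = 0011 → c = 000100, weight = 1.
  m = 1011 → c = 000110, weight = 2.
  m = 0111 → c = 110101, weight = 4.
  m = 1111 → c = 110111, weight = 5.
Tally weights:
  weight 0: 1 codewords.
  weight 1: 2 codewords.
  weight 2: 2 codewords.
  weight 3: 4 codewords.
  weight 4: 5 codewords.
  weight 5: 2 codewords.
Minimum distance d = smallest w > 0 with A_w > 0 = 1.
Sanity: Σ A_w = 16 = 2^4 = 16 ✓.
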